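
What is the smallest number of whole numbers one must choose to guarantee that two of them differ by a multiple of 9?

10

Use the pigeonhole principle on residue classes: two integers differ by a multiple of 9 exactly when they share a remainder mod 9.
There are 9 residue classes mod 9, so 9 integers can all lie in distinct classes.
One more integer must repeat a residue, giving a difference divisible by 9. So n = 9 + 1 = 10.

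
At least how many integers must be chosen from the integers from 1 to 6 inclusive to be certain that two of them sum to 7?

4

Partition {1, …, 6} into 3 pairs: {1,6}, {2,5}, …, {3,4}.
Choosing 3 integers — say the integers 1 through 3 — takes one from each pair and avoids the property.
Choosing 4 forces two into the same pair by pigeonhole, and those sum to 7. So 4.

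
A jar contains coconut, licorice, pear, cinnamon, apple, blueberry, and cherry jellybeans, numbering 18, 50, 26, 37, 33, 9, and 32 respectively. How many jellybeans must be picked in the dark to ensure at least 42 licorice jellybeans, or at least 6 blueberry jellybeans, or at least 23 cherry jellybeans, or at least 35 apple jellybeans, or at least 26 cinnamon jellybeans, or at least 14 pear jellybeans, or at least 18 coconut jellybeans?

The worst case stops just short of every target: 17 coconut, 41 licorice, 13 pear, 25 cinnamon, all 33 apple, 5 blueberry, 22 cherry — 17 + 41 + 13 + 25 + 33 + 5 + 22 = 156 jellybeans.
One more jellybean must push some flavor to its target, so 156 + 1 = 157.

157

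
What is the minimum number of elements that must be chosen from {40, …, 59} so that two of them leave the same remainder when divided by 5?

6

Group the integers by remainder mod 5; there are 5 residue classes, each nonempty in this range.
Choosing one from each class (5 integers) avoids any shared remainder.
One more choice must repeat a class, so two differ by a multiple of 5. Hence 5 + 1 = 6.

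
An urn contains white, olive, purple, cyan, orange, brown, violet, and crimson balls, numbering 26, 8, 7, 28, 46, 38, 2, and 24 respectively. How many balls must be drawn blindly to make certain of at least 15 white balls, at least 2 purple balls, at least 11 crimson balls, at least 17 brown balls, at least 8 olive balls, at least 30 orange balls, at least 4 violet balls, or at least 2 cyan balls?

The worst case stops just short of every target: 14 white, 7 olive, 1 purple, 1 cyan, 29 orange, 16 brown, all 2 violet, 10 crimson — 14 + 7 + 1 + 1 + 29 + 16 + 2 + 10 = 80 balls.
One more ball must push some color to its target, so 80 + 1 = 81.

81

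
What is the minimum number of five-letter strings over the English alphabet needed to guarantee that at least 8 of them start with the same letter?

There are 26 possible first letters acting as pigeonholes.
With 26 × 7 = 182 five-letter strings over the English alphabet we could place exactly 7 in each, with no class reaching 8.
One more forces some class to hold 8, so 182 + 1 = 183.

183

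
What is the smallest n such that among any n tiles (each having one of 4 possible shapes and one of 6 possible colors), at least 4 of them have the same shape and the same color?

There are 4 × 6 = 24 (shape, color) combinations acting as pigeonholes.
With 24 × 3 = 72 tiles we could place exactly 3 in each, with no (shape, color) pair reaching 4.
One more forces some (shape, color) pair to hold 4, so 72 + 1 = 73.

73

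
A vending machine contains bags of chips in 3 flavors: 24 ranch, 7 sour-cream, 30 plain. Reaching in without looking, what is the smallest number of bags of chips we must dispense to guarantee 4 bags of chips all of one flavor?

Treat the 3 flavors as pigeonholes.
The worst case takes 3 bags of chips of each flavor without reaching 4 of any: 3 × 3 = 9.
The next bag of chips must bring some flavor to 4, so 9 + 1 = 10.

10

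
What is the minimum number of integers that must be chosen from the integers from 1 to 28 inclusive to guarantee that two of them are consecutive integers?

Partition {1, …, 28} into 14 pairs: {1,2}, {3,4}, …, {27,28}.
Choosing 14 integers — say the 14 even numbers 2, 4, …, 28 — takes one from each pair and avoids the property.
Choosing 15 forces two into the same pair by pigeonhole, and those are consecutive. So 15.

15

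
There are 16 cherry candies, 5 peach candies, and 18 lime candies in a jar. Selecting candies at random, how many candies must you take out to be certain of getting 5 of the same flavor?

The worst case takes 4 candies of each flavor without reaching 5 of any: 3 × 4 = 12.
The next candy must bring some flavor to 5, so 12 + 1 = 13.

13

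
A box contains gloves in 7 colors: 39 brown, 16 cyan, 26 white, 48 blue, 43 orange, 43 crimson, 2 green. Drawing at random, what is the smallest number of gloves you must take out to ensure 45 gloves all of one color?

In the worst case we take at most 44 of each color, but all 39 brown, all 16 cyan, all 26 white, all 43 orange, all 43 crimson, and all 2 green (fewer than 44), giving 39 + 16 + 26 + 44 + 43 + 43 + 2 = 213.
One more glove then forces some color to 45, so 213 + 1 = 214.

214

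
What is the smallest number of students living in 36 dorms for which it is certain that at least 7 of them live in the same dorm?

217

There are 36 dorms acting as pigeonholes.
With 36 × 6 = 216 students we could place exactly 6 in each, with no class reaching 7.
One more forces some class to hold 7, so 216 + 1 = 217.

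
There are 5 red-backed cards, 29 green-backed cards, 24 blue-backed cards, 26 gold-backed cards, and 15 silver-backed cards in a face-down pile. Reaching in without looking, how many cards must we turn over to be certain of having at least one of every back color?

95

The hardest back color to obtain is red-backed: we could draw every other card first — 99 − 5 = 94 cards — without a single red-backed one.
The next draw must be red-backed, so 94 + 1 = 95.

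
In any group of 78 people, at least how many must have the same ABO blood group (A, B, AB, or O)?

There are 4 ABO blood groups, which serve as the pigeonholes.
If each of the 4 ABO blood groups held at most 19, the total would be at most 4 × 19 = 76 < 78, a contradiction.
So at least one holds ⌈78/4⌉ = 20.

20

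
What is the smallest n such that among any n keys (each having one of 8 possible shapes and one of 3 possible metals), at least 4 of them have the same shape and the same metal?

There are 8 × 3 = 24 (shape, metal) combinations acting as pigeonholes.
With 24 × 3 = 72 keys we could place exactly 3 in each, with no (shape, metal) pair reaching 4.
One more forces some (shape, metal) pair to hold 4, so 72 + 1 = 73.

73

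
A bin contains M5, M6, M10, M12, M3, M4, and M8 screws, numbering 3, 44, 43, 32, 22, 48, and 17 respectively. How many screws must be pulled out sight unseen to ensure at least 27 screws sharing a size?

Treat the 7 sizes as pigeonholes.
In the worst case we take at most 26 of each size, but all 3 M5, all 22 M3, and all 17 M8 (fewer than 26), giving 3 + 26 + 26 + 26 + 22 + 26 + 17 = 146.
One more screw then forces some size to 27, so 146 + 1 = 147.

147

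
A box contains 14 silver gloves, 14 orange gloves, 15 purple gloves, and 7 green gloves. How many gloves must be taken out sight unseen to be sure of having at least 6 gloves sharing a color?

Treat the 4 colors as pigeonholes.
The worst case takes 5 gloves of each color without reaching 6 of any: 4 × 5 = 20.
The next glove must bring some color to 6, so 20 + 1 = 21.

21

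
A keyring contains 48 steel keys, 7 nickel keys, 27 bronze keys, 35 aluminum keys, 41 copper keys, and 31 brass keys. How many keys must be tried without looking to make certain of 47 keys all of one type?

188

In the worst case we take at most 46 of each type, but all 7 nickel, all 27 bronze, all 35 aluminum, all 41 copper, and all 31 brass (fewer than 46), giving 46 + 7 + 27 + 35 + 41 + 31 = 187.
One more key then forces some type to 47, so 187 + 1 = 188.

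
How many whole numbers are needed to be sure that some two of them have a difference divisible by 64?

Two integers differ by a multiple of 64 exactly when they share a remainder mod 64.
There are 64 residue classes mod 64, so 64 integers can all lie in distinct classes.
One more integer must repeat a residue, giving a difference divisible by 64. So n = 64 + 1 = 65.

65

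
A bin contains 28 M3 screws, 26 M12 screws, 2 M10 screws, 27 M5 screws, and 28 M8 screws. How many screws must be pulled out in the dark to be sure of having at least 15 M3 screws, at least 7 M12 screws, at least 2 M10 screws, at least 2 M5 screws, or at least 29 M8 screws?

51

The worst case stops just short of every target: 14 M3, 6 M12, 1 M10, 1 M5, 28 M8 — 14 + 6 + 1 + 1 + 28 = 50 screws.
One more screw must push some size to its target, so 50 + 1 = 51.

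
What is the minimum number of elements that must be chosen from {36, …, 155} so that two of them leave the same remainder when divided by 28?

29

Group the integers by remainder mod 28; there are 28 residue classes, each nonempty in this range.
Choosing one from each class (28 integers) avoids any shared remainder.
One more choice must repeat a class, so two differ by a multiple of 28. Hence 28 + 1 = 29.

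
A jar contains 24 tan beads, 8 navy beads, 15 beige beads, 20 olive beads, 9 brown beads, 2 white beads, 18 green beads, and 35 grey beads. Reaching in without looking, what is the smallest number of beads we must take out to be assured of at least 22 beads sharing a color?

115

In the worst case we take at most 21 of each color, but all 8 navy, all 15 beige, all 20 olive, all 9 brown, all 2 white, and all 18 green (fewer than 21), giving 21 + 8 + 15 + 20 + 9 + 2 + 18 + 21 = 114.
One more bead then forces some color to 22, so 114 + 1 = 115.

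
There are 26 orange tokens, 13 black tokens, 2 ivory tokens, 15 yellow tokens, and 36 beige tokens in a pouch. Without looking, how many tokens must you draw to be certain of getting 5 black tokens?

The worst case draws every non-black token first: 26 + 2 + 15 + 36 = 79.
The next 5 draws are then forced to be black, giving 79 + 5 = 84.

84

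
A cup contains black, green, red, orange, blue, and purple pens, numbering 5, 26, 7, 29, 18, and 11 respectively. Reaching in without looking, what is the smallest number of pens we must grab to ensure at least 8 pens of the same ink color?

41

In the worst case we take at most 7 of each ink color, but all 5 black (fewer than 7), giving 5 + 7 + 7 + 7 + 7 + 7 = 40.
One more pen then forces some ink color to 8, so 40 + 1 = 41.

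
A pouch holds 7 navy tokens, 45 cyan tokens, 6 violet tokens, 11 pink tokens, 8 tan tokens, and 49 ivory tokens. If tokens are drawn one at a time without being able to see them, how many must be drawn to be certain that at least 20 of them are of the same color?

In the worst case we take at most 19 of each color, but all 7 navy, all 6 violet, all 11 pink, and all 8 tan (fewer than 19), giving 7 + 19 + 6 + 11 + 8 + 19 = 70.
One more token then forces some color to 20, so 70 + 1 = 71.

71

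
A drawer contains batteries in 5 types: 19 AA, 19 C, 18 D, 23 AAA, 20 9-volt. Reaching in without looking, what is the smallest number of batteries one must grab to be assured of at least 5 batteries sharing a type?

The worst case takes 4 batteries of each type without reaching 5 of any: 5 × 4 = 20.
The next battery must bring some type to 5, so 20 + 1 = 21.

21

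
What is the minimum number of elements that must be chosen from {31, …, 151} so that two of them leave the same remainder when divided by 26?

27

Group the integers by remainder mod 26; there are 26 residue classes, each nonempty in this range.
Choosing one from each class (26 integers) avoids any shared remainder.
One more choice must repeat a class, so two differ by a multiple of 26. Hence 26 + 1 = 27.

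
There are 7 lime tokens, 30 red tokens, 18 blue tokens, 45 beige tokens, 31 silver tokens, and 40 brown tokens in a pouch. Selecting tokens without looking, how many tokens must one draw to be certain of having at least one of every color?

165

The hardest color to obtain is lime: we could draw every other token first — 171 − 7 = 164 tokens — without a single lime one.
The next draw must be lime, so 164 + 1 = 165.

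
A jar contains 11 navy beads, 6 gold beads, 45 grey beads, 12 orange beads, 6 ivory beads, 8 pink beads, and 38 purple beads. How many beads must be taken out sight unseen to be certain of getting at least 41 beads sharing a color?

122

In the worst case we take at most 40 of each color, but all 11 navy, all 6 gold, all 12 orange, all 6 ivory, all 8 pink, and all 38 purple (fewer than 40), giving 11 + 6 + 40 + 12 + 6 + 8 + 38 = 121.
One more bead then forces some color to 41, so 121 + 1 = 122.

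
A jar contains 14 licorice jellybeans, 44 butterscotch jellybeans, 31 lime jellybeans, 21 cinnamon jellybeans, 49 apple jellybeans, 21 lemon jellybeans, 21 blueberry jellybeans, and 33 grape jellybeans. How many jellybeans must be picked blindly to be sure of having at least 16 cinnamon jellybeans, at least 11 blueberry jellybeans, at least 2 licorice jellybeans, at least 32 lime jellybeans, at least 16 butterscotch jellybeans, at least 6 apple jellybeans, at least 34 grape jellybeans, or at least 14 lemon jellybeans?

124

Each of the 8 flavors has its own threshold; avoid all of them simultaneously.
The worst case stops just short of every target: 1 licorice, 15 butterscotch, 31 lime, 15 cinnamon, 5 apple, 13 lemon, 10 blueberry, 33 grape — 1 + 15 + 31 + 15 + 5 + 13 + 10 + 33 = 123 jellybeans.
One more jellybean must push some flavor to its target, so 123 + 1 = 124.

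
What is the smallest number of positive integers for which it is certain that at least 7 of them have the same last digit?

61

There are 10 possible last digits acting as pigeonholes.
With 10 × 6 = 60 positive integers we could place exactly 6 in each, with no class reaching 7.
One more forces some class to hold 7, so 60 + 1 = 61.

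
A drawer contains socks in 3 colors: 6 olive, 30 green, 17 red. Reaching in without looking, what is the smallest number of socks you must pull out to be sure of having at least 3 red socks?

39

The worst case draws every non-red sock first: 6 + 30 = 36.
The next 3 draws are then forced to be red, giving 36 + 3 = 39.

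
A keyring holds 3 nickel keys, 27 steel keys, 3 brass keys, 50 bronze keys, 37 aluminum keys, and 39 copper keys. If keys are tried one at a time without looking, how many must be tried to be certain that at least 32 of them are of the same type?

127

Treat the 6 types as pigeonholes.
In the worst case we take at most 31 of each type, but all 3 nickel, all 27 steel, and all 3 brass (fewer than 31), giving 3 + 27 + 3 + 31 + 31 + 31 = 126.
One more key then forces some type to 32, so 126 + 1 = 127.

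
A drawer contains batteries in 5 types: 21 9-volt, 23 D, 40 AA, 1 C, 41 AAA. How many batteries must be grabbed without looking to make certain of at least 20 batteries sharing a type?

78

In the worst case we take at most 19 of each type, but all 1 C (fewer than 19), giving 19 + 19 + 19 + 1 + 19 = 77.
One more battery then forces some type to 20, so 77 + 1 = 78.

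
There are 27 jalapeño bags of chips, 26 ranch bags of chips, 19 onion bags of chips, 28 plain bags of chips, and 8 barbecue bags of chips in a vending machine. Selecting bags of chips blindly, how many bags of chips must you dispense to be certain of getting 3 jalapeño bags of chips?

To avoid jalapeño bags of chips as long as possible, exhaust the other 4 flavors first.
The worst case draws every non-jalapeño bag of chips first: 26 + 19 + 28 + 8 = 81.
The next 3 draws are then forced to be jalapeño, giving 81 + 3 = 84.

84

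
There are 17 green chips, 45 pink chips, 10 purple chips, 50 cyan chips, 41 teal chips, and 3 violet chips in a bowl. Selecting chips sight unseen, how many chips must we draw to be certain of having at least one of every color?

The hardest color to obtain is violet: we could draw every other chip first — 166 − 3 = 163 chips — without a single violet one.
The next draw must be violet, so 163 + 1 = 164.

164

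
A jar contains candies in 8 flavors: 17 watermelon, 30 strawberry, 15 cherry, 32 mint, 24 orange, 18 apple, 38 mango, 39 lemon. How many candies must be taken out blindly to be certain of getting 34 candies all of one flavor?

Treat the 8 flavors as pigeonholes.
In the worst case we take at most 33 of each flavor, but all 17 watermelon, all 30 strawberry, all 15 cherry, all 32 mint, all 24 orange, and all 18 apple (fewer than 33), giving 17 + 30 + 15 + 32 + 24 + 18 + 33 + 33 = 202.
One more candy then forces some flavor to 34, so 202 + 1 = 203.

203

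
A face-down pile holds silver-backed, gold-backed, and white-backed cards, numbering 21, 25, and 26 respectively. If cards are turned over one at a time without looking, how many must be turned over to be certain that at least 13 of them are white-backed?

To avoid white-backed cards as long as possible, exhaust the other 2 back colors first.
The worst case draws every non-white-backed card first: 21 + 25 = 46.
The next 13 draws are then forced to be white-backed, giving 46 + 13 = 59.

59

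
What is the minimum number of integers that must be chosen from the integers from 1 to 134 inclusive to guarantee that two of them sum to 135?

Partition {1, …, 134} into 67 pairs: {1,134}, {2,133}, …, {67,68}.
Choosing 67 integers — say the integers 1 through 67 — takes one from each pair and avoids the property.
Choosing 68 forces two into the same pair by pigeonhole, and those sum to 135. So 68.

68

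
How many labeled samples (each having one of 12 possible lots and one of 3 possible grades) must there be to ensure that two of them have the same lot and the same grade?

There are 12 × 3 = 36 (lot, grade) combinations acting as pigeonholes.
With 36 labeled samples we could place one in each, avoiding any repeat.
One more forces some (lot, grade) pair to hold 2, so 36 + 1 = 37.

37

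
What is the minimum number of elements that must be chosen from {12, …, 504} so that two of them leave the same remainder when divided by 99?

Use the pigeonhole principle on residue classes: group the integers by remainder mod 99; there are 99 residue classes, each nonempty in this range.
Choosing one from each class (99 integers) avoids any shared remainder.
One more choice must repeat a class, so two differ by a multiple of 99. Hence 99 + 1 = 100.

100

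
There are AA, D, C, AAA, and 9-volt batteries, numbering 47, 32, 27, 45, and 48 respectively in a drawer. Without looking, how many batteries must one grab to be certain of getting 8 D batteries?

175

To avoid D batteries as long as possible, exhaust the other 4 types first.
The worst case draws every non-D battery first: 47 + 27 + 45 + 48 = 167.
The next 8 draws are then forced to be D, giving 167 + 8 = 175.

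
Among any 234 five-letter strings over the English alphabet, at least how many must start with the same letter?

There are 26 possible first letters, which serve as the pigeonholes.
If each of the 26 possible first letters held at most 8, the total would be at most 26 × 8 = 208 < 234, a contradiction.
So at least one holds ⌈234/26⌉ = 9.

9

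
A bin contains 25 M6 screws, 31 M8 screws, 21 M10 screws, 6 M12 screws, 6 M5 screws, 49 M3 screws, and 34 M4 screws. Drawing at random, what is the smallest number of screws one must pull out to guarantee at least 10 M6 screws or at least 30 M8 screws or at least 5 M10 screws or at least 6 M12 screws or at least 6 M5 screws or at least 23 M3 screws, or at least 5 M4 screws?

79

Each of the 7 sizes has its own threshold; avoid all of them simultaneously.
The worst case stops just short of every target: 9 M6, 29 M8, 4 M10, 5 M12, 5 M5, 22 M3, 4 M4 — 9 + 29 + 4 + 5 + 5 + 22 + 4 = 78 screws.
One more screw must push some size to its target, so 78 + 1 = 79.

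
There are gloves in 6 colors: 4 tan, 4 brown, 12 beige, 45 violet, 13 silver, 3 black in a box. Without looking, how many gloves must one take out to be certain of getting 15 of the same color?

51

In the worst case we take at most 14 of each color, but all 4 tan, all 4 brown, all 12 beige, all 13 silver, and all 3 black (fewer than 14), giving 4 + 4 + 12 + 14 + 13 + 3 = 50.
One more glove then forces some color to 15, so 50 + 1 = 51.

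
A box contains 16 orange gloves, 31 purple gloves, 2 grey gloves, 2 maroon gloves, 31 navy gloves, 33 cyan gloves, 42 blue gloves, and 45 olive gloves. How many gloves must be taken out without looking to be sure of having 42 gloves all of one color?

198

In the worst case we take at most 41 of each color, but all 16 orange, all 31 purple, all 2 grey, all 2 maroon, all 31 navy, and all 33 cyan (fewer than 41), giving 16 + 31 + 2 + 2 + 31 + 33 + 41 + 41 = 197.
One more glove then forces some color to 42, so 197 + 1 = 198.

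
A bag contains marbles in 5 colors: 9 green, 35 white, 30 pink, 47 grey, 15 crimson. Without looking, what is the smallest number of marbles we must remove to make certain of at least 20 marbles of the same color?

Treat the 5 colors as pigeonholes.
In the worst case we take at most 19 of each color, but all 9 green and all 15 crimson (fewer than 19), giving 9 + 19 + 19 + 19 + 15 = 81.
One more marble then forces some color to 20, so 81 + 1 = 82.

82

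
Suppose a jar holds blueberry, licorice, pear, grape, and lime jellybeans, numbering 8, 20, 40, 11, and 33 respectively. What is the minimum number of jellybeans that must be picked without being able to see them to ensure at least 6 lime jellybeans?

To avoid lime jellybeans as long as possible, exhaust the other 4 flavors first.
The worst case draws every non-lime jellybean first: 8 + 20 + 40 + 11 = 79.
The next 6 draws are then forced to be lime, giving 79 + 6 = 85.

85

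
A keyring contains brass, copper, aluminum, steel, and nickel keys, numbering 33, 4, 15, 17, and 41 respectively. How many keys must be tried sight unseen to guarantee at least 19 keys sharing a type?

Treat the 5 types as pigeonholes.
In the worst case we take at most 18 of each type, but all 4 copper, all 15 aluminum, and all 17 steel (fewer than 18), giving 18 + 4 + 15 + 17 + 18 = 72.
One more key then forces some type to 19, so 72 + 1 = 73.

73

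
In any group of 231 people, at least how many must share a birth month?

20

If each of the 12 months of the year held at most 19, the total would be at most 12 × 19 = 228 < 231, a contradiction.
So at least one holds ⌈231/12⌉ = 20.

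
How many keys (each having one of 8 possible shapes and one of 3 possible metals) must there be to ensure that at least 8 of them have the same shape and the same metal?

There are 8 × 3 = 24 (shape, metal) combinations acting as pigeonholes.
With 24 × 7 = 168 keys we could place exactly 7 in each, with no (shape, metal) pair reaching 8.
One more forces some (shape, metal) pair to hold 8, so 168 + 1 = 169.

169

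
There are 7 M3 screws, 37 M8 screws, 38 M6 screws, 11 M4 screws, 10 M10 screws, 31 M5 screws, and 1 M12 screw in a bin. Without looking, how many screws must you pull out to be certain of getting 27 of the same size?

108

Treat the 7 sizes as pigeonholes.
In the worst case we take at most 26 of each size, but all 7 M3, all 11 M4, all 10 M10, and all 1 M12 (fewer than 26), giving 7 + 26 + 26 + 11 + 10 + 26 + 1 = 107.
One more screw then forces some size to 27, so 107 + 1 = 108.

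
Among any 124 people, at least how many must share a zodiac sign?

11

The 124 people fall into 12 zodiac signs.
If each of the 12 zodiac signs held at most 10, the total would be at most 12 × 10 = 120 < 124, a contradiction.
So at least one holds ⌈124/12⌉ = 11.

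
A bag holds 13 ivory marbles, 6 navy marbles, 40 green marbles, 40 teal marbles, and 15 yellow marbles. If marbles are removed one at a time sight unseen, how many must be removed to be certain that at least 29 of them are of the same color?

91

Treat the 5 colors as pigeonholes.
In the worst case we take at most 28 of each color, but all 13 ivory, all 6 navy, and all 15 yellow (fewer than 28), giving 13 + 6 + 28 + 28 + 15 = 90.
One more marble then forces some color to 29, so 90 + 1 = 91.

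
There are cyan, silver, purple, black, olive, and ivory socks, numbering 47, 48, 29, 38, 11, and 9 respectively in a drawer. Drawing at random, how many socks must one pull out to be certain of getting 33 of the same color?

In the worst case we take at most 32 of each color, but all 29 purple, all 11 olive, and all 9 ivory (fewer than 32), giving 32 + 32 + 29 + 32 + 11 + 9 = 145.
One more sock then forces some color to 33, so 145 + 1 = 146.

146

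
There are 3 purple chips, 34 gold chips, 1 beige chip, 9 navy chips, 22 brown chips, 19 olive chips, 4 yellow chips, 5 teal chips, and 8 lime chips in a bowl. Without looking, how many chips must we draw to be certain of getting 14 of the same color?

Treat the 9 colors as pigeonholes.
In the worst case we take at most 13 of each color, but all 3 purple, all 1 beige, all 9 navy, all 4 yellow, all 5 teal, and all 8 lime (fewer than 13), giving 3 + 13 + 1 + 9 + 13 + 13 + 4 + 5 + 8 = 69.
One more chip then forces some color to 14, so 69 + 1 = 70.

70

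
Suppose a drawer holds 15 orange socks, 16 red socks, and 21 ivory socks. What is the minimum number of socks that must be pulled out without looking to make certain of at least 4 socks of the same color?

10

Treat the 3 colors as pigeonholes.
The worst case takes 3 socks of each color without reaching 4 of any: 3 × 3 = 9.
The next sock must bring some color to 4, so 9 + 1 = 10.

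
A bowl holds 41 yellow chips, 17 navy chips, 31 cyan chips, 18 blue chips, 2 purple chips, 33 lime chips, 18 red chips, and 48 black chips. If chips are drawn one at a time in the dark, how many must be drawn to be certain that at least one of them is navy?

192

The worst case draws every non-navy chip first: 41 + 31 + 18 + 2 + 33 + 18 + 48 = 191.
The next draw is then forced to be navy, giving 191 + 1 = 192.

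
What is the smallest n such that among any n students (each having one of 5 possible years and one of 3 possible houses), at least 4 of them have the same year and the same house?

46

There are 5 × 3 = 15 (year, house) combinations acting as pigeonholes.
With 15 × 3 = 45 students we could place exactly 3 in each, with no (year, house) pair reaching 4.
One more forces some (year, house) pair to hold 4, so 45 + 1 = 46.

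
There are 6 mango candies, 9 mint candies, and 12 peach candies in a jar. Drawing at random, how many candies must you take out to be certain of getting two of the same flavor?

4

Treat the 3 flavors as pigeonholes.
The worst case takes 1 candy of each flavor without reaching 2 of any: 3 × 1 = 3.
The next candy must bring some flavor to 2, so 3 + 1 = 4.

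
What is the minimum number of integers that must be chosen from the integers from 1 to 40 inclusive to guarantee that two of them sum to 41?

21

Partition {1, …, 40} into 20 pairs: {1,40}, {2,39}, …, {20,21}.
Choosing 20 integers — say the integers 1 through 20 — takes one from each pair and avoids the property.
Choosing 21 forces two into the same pair by pigeonhole, and those sum to 41. So 21.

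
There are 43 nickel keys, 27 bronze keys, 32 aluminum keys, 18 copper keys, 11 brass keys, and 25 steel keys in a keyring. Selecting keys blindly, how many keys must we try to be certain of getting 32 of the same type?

144

In the worst case we take at most 31 of each type, but all 27 bronze, all 18 copper, all 11 brass, and all 25 steel (fewer than 31), giving 31 + 27 + 31 + 18 + 11 + 25 = 143.
One more key then forces some type to 32, so 143 + 1 = 144.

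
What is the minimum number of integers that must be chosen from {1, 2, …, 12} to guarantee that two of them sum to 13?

7

Partition {1, …, 12} into 6 pairs: {1,12}, {2,11}, …, {6,7}.
Choosing 6 integers — say the integers 1 through 6 — takes one from each pair and avoids the property.
Choosing 7 forces two into the same pair by pigeonhole, and those sum to 13. So 7.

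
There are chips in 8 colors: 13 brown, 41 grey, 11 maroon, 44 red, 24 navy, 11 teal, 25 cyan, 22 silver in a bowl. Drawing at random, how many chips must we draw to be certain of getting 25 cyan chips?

The worst case draws every non-cyan chip first: 13 + 41 + 11 + 44 + 24 + 11 + 22 = 166.
The next 25 draws are then forced to be cyan, giving 166 + 25 = 191.

191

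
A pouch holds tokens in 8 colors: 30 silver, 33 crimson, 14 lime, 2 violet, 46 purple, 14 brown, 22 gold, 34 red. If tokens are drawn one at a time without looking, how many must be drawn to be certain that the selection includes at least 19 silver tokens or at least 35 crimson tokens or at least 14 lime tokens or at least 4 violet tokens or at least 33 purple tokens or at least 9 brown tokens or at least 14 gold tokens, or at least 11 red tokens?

The worst case stops just short of every target: 18 silver, all 33 crimson, 13 lime, all 2 violet, 32 purple, 8 brown, 13 gold, 10 red — 18 + 33 + 13 + 2 + 32 + 8 + 13 + 10 = 129 tokens.
One more token must push some color to its target, so 129 + 1 = 130.

130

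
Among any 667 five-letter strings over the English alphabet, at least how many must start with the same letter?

26

There are 26 possible first letters, which serve as the pigeonholes.
If each of the 26 possible first letters held at most 25, the total would be at most 26 × 25 = 650 < 667, a contradiction.
So at least one holds ⌈667/26⌉ = 26.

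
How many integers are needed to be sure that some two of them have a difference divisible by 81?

82

Two integers differ by a multiple of 81 exactly when they share a remainder mod 81.
There are 81 residue classes mod 81, so 81 integers can all lie in distinct classes.
One more integer must repeat a residue, giving a difference divisible by 81. So n = 81 + 1 = 82.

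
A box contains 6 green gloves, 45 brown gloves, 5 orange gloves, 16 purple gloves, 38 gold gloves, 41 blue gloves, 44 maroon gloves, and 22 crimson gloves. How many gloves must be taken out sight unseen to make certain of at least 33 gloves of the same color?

In the worst case we take at most 32 of each color, but all 6 green, all 5 orange, all 16 purple, and all 22 crimson (fewer than 32), giving 6 + 32 + 5 + 16 + 32 + 32 + 32 + 22 = 177.
One more glove then forces some color to 33, so 177 + 1 = 178.

178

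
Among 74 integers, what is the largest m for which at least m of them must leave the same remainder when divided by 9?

9

If each of the 9 residue classes modulo 9 held at most 8, the total would be at most 9 × 8 = 72 < 74, a contradiction.
So at least one holds ⌈74/9⌉ = 9.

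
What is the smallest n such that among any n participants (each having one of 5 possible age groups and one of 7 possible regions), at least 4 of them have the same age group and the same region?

There are 5 × 7 = 35 (age group, region) combinations acting as pigeonholes.
With 35 × 3 = 105 participants we could place exactly 3 in each, with no (age group, region) pair reaching 4.
One more forces some (age group, region) pair to hold 4, so 105 + 1 = 106.

106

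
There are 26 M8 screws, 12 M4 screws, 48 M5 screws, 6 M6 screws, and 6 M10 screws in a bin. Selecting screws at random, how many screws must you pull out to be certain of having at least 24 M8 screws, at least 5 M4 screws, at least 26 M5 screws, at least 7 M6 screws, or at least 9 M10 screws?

65

The worst case stops just short of every target: 23 M8, 4 M4, 25 M5, 6 M6, all 6 M10 — 23 + 4 + 25 + 6 + 6 = 64 screws.
One more screw must push some size to its target, so 64 + 1 = 65.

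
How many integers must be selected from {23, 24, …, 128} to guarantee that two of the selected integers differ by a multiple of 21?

22

Group the integers by remainder mod 21; there are 21 residue classes, each nonempty in this range.
Choosing one from each class (21 integers) avoids any shared remainder.
One more choice must repeat a class, so two differ by a multiple of 21. Hence 21 + 1 = 22.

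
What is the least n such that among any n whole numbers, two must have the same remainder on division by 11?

12

Two integers differ by a multiple of 11 exactly when they share a remainder mod 11.
There are 11 residue classes mod 11, so 11 integers can all lie in distinct classes.
One more integer must repeat a residue, giving a difference divisible by 11. So n = 11 + 1 = 12.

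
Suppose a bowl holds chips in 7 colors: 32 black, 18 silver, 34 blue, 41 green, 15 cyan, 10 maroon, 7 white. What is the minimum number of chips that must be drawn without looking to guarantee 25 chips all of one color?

In the worst case we take at most 24 of each color, but all 18 silver, all 15 cyan, all 10 maroon, and all 7 white (fewer than 24), giving 24 + 18 + 24 + 24 + 15 + 10 + 7 = 122.
One more chip then forces some color to 25, so 122 + 1 = 123.

123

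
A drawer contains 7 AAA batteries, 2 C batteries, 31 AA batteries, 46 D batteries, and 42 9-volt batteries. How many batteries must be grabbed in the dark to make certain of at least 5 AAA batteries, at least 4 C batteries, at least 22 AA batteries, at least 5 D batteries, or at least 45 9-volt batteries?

74

The worst case stops just short of every target: 4 AAA, all 2 C, 21 AA, 4 D, all 42 9-volt — 4 + 2 + 21 + 4 + 42 = 73 batteries.
One more battery must push some type to its target, so 73 + 1 = 74.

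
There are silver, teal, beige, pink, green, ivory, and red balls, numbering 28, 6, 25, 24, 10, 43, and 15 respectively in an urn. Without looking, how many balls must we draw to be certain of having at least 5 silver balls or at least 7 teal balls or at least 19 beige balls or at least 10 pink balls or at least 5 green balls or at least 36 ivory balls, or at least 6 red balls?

82

The worst case stops just short of every target: 4 silver, 6 teal, 18 beige, 9 pink, 4 green, 35 ivory, 5 red — 4 + 6 + 18 + 9 + 4 + 35 + 5 = 81 balls.
One more ball must push some color to its target, so 81 + 1 = 82.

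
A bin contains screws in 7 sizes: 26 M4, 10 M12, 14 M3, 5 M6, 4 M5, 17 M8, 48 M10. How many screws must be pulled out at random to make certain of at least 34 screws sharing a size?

110

Treat the 7 sizes as pigeonholes.
In the worst case we take at most 33 of each size, but all 26 M4, all 10 M12, all 14 M3, all 5 M6, all 4 M5, and all 17 M8 (fewer than 33), giving 26 + 10 + 14 + 5 + 4 + 17 + 33 = 109.
One more screw then forces some size to 34, so 109 + 1 = 110.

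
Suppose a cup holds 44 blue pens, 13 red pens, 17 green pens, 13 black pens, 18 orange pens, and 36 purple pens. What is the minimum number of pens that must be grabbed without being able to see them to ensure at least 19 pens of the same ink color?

In the worst case we take at most 18 of each ink color, but all 13 red, all 17 green, and all 13 black (fewer than 18), giving 18 + 13 + 17 + 13 + 18 + 18 = 97.
One more pen then forces some ink color to 19, so 97 + 1 = 98.

98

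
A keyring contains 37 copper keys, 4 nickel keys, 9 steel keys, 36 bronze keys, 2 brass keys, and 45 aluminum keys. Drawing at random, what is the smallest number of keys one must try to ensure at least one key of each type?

The hardest type to obtain is brass: we could draw every other key first — 133 − 2 = 131 keys — without a single brass one.
The next draw must be brass, so 131 + 1 = 132.

132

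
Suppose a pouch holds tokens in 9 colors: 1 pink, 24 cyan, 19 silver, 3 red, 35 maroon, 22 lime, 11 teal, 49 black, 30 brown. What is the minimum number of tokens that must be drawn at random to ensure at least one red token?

The worst case draws every non-red token first: 1 + 24 + 19 + 35 + 22 + 11 + 49 + 30 = 191.
The next draw is then forced to be red, giving 191 + 1 = 192.

192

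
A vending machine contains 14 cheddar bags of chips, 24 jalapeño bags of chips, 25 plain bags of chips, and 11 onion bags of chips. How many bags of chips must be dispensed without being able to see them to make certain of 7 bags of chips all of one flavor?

25

Treat the 4 flavors as pigeonholes.
The worst case takes 6 bags of chips of each flavor without reaching 7 of any: 4 × 6 = 24.
The next bag of chips must bring some flavor to 7, so 24 + 1 = 25.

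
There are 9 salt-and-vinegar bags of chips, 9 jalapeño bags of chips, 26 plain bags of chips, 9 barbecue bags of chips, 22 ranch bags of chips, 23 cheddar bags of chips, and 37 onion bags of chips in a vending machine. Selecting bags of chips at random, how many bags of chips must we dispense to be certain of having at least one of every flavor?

127

The hardest flavor to obtain is salt-and-vinegar: we could draw every other bag of chips first — 135 − 9 = 126 bags of chips — without a single salt-and-vinegar one.
The next draw must be salt-and-vinegar, so 126 + 1 = 127.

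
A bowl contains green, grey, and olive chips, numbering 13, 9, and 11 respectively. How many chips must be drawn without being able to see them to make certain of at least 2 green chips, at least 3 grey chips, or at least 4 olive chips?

The worst case stops just short of every target: 1 green, 2 grey, 3 olive — 1 + 2 + 3 = 6 chips.
One more chip must push some color to its target, so 6 + 1 = 7.

7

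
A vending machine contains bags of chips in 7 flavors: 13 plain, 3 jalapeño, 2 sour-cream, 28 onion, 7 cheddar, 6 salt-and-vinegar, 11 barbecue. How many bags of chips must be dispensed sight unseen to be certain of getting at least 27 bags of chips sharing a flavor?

69

Treat the 7 flavors as pigeonholes.
In the worst case we take at most 26 of each flavor, but all 13 plain, all 3 jalapeño, all 2 sour-cream, all 7 cheddar, all 6 salt-and-vinegar, and all 11 barbecue (fewer than 26), giving 13 + 3 + 2 + 26 + 7 + 6 + 11 = 68.
One more bag of chips then forces some flavor to 27, so 68 + 1 = 69.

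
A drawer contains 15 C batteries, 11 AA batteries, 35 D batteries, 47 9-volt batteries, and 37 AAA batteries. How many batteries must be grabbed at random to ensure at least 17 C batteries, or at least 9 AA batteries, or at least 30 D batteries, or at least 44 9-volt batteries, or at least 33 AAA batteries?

128

Each of the 5 types has its own threshold; avoid all of them simultaneously.
The worst case stops just short of every target: all 15 C, 8 AA, 29 D, 43 9-volt, 32 AAA — 15 + 8 + 29 + 43 + 32 = 127 batteries.
One more battery must push some type to its target, so 127 + 1 = 128.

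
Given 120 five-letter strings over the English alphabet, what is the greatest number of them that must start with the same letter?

If each of the 26 possible first letters held at most 4, the total would be at most 26 × 4 = 104 < 120, a contradiction.
So at least one holds ⌈120/26⌉ = 5.

5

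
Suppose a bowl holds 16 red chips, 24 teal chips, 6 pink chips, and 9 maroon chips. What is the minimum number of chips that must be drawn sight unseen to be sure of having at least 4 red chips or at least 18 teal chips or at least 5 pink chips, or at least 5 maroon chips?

29

Each of the 4 colors has its own threshold; avoid all of them simultaneously.
The worst case stops just short of every target: 3 red, 17 teal, 4 pink, 4 maroon — 3 + 17 + 4 + 4 = 28 chips.
One more chip must push some color to its target, so 28 + 1 = 29.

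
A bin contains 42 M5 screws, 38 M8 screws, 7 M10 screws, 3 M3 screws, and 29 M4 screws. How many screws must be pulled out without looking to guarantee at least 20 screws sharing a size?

68

In the worst case we take at most 19 of each size, but all 7 M10 and all 3 M3 (fewer than 19), giving 19 + 19 + 7 + 3 + 19 = 67.
One more screw then forces some size to 20, so 67 + 1 = 68.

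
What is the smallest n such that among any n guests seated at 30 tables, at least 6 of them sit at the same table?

151

There are 30 tables acting as pigeonholes.
With 30 × 5 = 150 guests we could place exactly 5 in each, with no class reaching 6.
One more forces some class to hold 6, so 150 + 1 = 151.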